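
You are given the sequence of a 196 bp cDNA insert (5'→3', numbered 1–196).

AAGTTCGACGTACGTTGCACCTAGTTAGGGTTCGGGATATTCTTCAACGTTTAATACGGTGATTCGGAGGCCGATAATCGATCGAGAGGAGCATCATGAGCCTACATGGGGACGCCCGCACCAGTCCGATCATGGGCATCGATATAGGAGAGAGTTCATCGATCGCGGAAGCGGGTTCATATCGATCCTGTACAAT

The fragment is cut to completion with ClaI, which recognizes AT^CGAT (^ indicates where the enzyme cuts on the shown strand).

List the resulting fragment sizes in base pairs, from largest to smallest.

ClaI sites (ATCGAT) start at positions 77, 138, 158, 181.
ClaI cuts after base 2 of each site, so after positions 78, 139, 159, 182.
Linear molecule, 4 cuts → 5 fragments:
  1–78 → 78 bp
  79–139 → 61 bp
  140–159 → 20 bp
  160–182 → 23 bp
  183–196 → 14 bp
Sorted largest to smallest: 78, 61, 23, 20, 14 bp.

78, 61, 23, 20, 14 bp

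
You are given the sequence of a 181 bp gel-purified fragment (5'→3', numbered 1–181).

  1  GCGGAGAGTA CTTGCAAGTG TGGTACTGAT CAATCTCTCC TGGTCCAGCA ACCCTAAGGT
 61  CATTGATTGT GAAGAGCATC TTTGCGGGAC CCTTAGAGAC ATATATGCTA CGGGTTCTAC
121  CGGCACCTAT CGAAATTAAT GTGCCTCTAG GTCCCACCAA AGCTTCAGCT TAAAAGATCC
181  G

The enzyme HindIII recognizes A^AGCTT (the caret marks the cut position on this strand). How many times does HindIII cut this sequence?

AAGCTT occurs starting at position 160.
HindIII cuts at 1 site.

1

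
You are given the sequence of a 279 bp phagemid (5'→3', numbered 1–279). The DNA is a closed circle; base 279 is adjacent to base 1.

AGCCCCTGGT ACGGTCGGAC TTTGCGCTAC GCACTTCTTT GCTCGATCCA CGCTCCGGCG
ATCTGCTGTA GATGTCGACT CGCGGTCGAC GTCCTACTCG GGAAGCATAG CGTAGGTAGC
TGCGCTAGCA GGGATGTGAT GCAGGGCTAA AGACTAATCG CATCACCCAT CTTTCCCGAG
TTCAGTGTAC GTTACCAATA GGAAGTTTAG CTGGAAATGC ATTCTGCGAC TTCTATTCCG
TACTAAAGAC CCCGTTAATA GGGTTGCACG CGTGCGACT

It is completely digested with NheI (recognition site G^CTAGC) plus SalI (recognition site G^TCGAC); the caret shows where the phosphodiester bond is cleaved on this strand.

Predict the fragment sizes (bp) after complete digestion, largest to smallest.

The NheI site (GCTAGC) starts at position 124.
NheI cuts after the first base of each site, so after position 124.
SalI sites (GTCGAC) start at positions 74, 85.
SalI cuts after the first base of each site, so after positions 74, 85.
Combined cut positions: 74, 85, 124.
Circular molecule, 3 cuts → 3 fragments:
  75–85 → 11 bp
  86–124 → 39 bp
  125–279 then 1–74 → 155 + 74 = 229 bp
Sorted largest to smallest: 229, 39, 11 bp.

229, 39, 11 bp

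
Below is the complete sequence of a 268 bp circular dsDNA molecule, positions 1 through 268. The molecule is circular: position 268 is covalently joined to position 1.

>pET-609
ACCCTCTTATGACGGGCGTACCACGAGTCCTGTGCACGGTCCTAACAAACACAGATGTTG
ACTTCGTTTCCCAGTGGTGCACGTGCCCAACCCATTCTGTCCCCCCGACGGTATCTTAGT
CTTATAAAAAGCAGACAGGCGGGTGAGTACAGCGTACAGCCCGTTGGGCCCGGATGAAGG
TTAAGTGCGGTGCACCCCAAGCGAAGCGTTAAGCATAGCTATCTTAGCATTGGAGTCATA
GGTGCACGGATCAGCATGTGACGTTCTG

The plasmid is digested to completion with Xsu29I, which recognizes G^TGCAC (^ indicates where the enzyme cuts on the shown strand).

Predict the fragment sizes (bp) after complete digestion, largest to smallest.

113, 58, 52, 45 bp

Xsu29I sites (GTGCAC) start at positions 32, 77, 190, 242.
Xsu29I cuts after the first base of each site, so after positions 32, 77, 190, 242.
Circular molecule, 4 cuts → 4 fragments:
  33–77 → 45 bp
  78–190 → 113 bp
  191–242 → 52 bp
  243–268 then 1–32 → 26 + 32 = 58 bp
Sorted largest to smallest: 113, 58, 52, 45 bp.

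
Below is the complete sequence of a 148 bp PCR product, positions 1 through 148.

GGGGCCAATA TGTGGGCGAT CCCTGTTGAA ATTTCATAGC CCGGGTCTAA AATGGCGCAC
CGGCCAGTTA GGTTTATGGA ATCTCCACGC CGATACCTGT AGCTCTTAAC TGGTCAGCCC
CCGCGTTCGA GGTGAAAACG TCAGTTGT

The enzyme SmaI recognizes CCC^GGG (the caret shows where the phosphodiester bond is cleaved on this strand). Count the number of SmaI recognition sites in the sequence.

CCCGGG occurs starting at position 40.
SmaI cuts at 1 site.

1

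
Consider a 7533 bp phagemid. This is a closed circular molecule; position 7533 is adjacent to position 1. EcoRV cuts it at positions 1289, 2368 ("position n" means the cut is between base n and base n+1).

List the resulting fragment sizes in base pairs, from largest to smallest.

6454, 1079 bp

Circular molecule, 2 cuts → 2 fragments:
  2368 − 1289 = 1079 bp
  wrap: 7533 − 2368 + 1289 = 6454 bp
Sorted largest to smallest: 6454, 1079 bp.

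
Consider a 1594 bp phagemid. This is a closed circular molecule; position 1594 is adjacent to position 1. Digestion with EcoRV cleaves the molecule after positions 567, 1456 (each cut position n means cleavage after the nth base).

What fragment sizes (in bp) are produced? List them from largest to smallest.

Circular molecule, 2 cuts → 2 fragments:
  1456 − 567 = 889 bp
  wrap: 1594 − 1456 + 567 = 705 bp
Sorted largest to smallest: 889, 705 bp.

889, 705 bp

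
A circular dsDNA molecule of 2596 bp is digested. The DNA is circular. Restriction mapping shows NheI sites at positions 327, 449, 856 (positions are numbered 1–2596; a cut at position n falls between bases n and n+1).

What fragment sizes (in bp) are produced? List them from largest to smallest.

2067, 407, 122 bp

Circular molecule, 3 cuts → 3 fragments:
  449 − 327 = 122 bp
  856 − 449 = 407 bp
  wrap: 2596 − 856 + 327 = 2067 bp
Sorted largest to smallest: 2067, 407, 122 bp.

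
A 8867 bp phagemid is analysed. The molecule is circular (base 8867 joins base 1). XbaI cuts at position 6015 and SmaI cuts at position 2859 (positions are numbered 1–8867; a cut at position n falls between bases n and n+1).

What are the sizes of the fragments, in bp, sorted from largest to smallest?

Combined cut positions (sorted): 2859, 6015.
Circular molecule, 2 cuts → 2 fragments:
  6015 − 2859 = 3156 bp
  wrap: 8867 − 6015 + 2859 = 5711 bp
Sorted largest to smallest: 5711, 3156 bp.

5711, 3156 bp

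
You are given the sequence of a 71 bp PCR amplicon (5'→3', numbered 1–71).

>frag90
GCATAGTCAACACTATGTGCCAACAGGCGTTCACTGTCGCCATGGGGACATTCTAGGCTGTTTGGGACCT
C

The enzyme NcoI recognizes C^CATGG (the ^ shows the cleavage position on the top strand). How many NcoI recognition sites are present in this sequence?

1

CCATGG occurs starting at position 40.
NcoI cuts at 1 site.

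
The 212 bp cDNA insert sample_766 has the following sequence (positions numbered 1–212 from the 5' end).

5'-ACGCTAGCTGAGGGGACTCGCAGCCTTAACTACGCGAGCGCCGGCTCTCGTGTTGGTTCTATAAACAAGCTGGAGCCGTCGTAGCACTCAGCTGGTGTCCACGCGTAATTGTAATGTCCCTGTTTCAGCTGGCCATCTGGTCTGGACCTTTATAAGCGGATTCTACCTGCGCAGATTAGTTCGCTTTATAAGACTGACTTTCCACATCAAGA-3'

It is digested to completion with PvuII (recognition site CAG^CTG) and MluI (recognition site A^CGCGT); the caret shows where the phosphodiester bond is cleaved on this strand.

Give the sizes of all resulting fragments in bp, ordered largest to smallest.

91, 84, 27, 10 bp

PvuII sites (CAGCTG) start at positions 89, 126.
PvuII cuts after base 3 of each site, so after positions 91, 128.
The MluI site (ACGCGT) starts at position 101.
MluI cuts after the first base of each site, so after position 101.
Combined cut positions: 91, 101, 128.
Linear molecule, 3 cuts → 4 fragments:
  1–91 → 91 bp
  92–101 → 10 bp
  102–128 → 27 bp
  129–212 → 84 bp
Sorted largest to smallest: 91, 84, 27, 10 bp.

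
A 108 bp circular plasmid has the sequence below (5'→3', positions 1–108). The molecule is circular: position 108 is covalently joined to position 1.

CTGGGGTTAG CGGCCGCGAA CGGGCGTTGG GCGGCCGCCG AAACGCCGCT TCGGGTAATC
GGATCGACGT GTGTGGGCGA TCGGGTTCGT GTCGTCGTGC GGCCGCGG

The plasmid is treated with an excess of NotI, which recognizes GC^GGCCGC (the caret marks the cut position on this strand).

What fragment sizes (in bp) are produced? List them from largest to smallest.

68, 21, 19 bp

NotI sites (GCGGCCGC) start at positions 10, 31, 99.
NotI cuts after base 2 of each site, so after positions 11, 32, 100.
Circular molecule, 3 cuts → 3 fragments:
  12–32 → 21 bp
  33–100 → 68 bp
  101–108 then 1–11 → 8 + 11 = 19 bp
Sorted largest to smallest: 68, 21, 19 bp.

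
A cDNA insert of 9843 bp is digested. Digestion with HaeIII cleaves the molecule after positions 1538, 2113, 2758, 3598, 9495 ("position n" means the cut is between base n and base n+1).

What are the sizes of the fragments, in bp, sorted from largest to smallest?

Linear molecule, 5 cuts → 6 fragments:
  1538 − 0 = 1538 bp
  2113 − 1538 = 575 bp
  2758 − 2113 = 645 bp
  3598 − 2758 = 840 bp
  9495 − 3598 = 5897 bp
  9843 − 9495 = 348 bp
Sorted largest to smallest: 5897, 1538, 840, 645, 575, 348 bp.

5897, 1538, 840, 645, 575, 348 bp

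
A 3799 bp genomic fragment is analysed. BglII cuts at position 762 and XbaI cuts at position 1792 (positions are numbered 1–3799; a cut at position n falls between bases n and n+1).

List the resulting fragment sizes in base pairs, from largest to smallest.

Combined cut positions (sorted): 762, 1792.
Linear molecule, 2 cuts → 3 fragments:
  762 − 0 = 762 bp
  1792 − 762 = 1030 bp
  3799 − 1792 = 2007 bp
Sorted largest to smallest: 2007, 1030, 762 bp.

2007, 1030, 762 bp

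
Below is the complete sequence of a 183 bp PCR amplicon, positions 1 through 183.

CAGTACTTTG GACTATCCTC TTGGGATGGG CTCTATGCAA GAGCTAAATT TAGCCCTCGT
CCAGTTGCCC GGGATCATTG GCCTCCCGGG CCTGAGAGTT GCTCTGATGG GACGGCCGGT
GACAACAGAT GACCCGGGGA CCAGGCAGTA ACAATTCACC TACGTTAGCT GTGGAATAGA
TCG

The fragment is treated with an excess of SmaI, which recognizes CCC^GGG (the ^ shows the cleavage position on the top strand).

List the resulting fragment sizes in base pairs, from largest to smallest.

70, 48, 48, 17 bp

SmaI sites (CCCGGG) start at positions 68, 85, 133.
SmaI cuts after base 3 of each site, so after positions 70, 87, 135.
Linear molecule, 3 cuts → 4 fragments:
  1–70 → 70 bp
  71–87 → 17 bp
  88–135 → 48 bp
  136–183 → 48 bp
Sorted largest to smallest: 70, 48, 48, 17 bp.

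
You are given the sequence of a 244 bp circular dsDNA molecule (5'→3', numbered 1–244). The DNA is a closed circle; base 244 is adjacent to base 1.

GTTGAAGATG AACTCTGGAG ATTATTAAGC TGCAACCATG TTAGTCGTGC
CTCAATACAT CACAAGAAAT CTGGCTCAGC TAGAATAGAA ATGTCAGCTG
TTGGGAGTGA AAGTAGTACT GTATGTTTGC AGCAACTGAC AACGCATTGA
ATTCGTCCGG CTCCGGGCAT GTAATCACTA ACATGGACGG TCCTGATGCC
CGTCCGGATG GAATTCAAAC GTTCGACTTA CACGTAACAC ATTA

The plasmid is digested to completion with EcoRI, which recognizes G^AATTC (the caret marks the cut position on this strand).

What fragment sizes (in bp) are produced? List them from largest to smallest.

182, 62 bp

EcoRI sites (GAATTC) start at positions 149, 211.
EcoRI cuts after the first base of each site, so after positions 149, 211.
Circular molecule, 2 cuts → 2 fragments:
  150–211 → 62 bp
  212–244 then 1–149 → 33 + 149 = 182 bp
Sorted largest to smallest: 182, 62 bp.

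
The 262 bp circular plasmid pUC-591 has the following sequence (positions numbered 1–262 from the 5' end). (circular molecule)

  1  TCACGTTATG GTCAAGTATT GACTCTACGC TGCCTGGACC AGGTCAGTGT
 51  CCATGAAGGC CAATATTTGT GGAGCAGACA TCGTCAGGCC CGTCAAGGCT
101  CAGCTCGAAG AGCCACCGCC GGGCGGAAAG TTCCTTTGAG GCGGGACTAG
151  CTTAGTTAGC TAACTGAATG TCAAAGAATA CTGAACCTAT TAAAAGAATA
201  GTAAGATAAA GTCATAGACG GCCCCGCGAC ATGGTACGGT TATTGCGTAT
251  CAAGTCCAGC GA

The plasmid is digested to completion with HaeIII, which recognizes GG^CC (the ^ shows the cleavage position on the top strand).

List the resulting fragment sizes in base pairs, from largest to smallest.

133, 100, 29 bp

HaeIII sites (GGCC) start at positions 58, 87, 220.
HaeIII cuts after base 2 of each site, so after positions 59, 88, 221.
Circular molecule, 3 cuts → 3 fragments:
  60–88 → 29 bp
  89–221 → 133 bp
  222–262 then 1–59 → 41 + 59 = 100 bp
Sorted largest to smallest: 133, 100, 29 bp.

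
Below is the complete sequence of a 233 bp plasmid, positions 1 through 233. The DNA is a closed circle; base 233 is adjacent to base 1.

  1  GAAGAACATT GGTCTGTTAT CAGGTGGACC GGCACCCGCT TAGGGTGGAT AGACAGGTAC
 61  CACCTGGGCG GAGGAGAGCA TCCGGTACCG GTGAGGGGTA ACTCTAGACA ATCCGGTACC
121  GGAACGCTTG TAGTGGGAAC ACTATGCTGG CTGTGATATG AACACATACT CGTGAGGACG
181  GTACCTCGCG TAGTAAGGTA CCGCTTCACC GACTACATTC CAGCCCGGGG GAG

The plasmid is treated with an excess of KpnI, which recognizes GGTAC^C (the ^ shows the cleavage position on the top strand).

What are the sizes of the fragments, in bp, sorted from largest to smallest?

92, 65, 31, 28, 17 bp

KpnI sites (GGTACC) start at positions 56, 84, 115, 180, 197.
KpnI cuts after base 5 of each site (before the last base), so after positions 60, 88, 119, 184, 201.
Circular molecule, 5 cuts → 5 fragments:
  61–88 → 28 bp
  89–119 → 31 bp
  120–184 → 65 bp
  185–201 → 17 bp
  202–233 then 1–60 → 32 + 60 = 92 bp
Sorted largest to smallest: 92, 65, 31, 28, 17 bp.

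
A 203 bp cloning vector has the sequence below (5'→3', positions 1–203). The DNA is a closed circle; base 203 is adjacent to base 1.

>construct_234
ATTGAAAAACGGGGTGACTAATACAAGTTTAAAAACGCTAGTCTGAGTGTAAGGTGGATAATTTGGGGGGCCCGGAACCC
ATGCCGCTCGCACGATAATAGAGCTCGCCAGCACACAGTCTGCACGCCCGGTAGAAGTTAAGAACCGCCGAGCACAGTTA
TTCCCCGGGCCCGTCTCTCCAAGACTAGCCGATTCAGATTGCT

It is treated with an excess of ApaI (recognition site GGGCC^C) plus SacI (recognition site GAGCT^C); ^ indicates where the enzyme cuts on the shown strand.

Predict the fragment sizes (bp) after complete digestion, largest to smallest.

104, 66, 33 bp

ApaI sites (GGGCCC) start at positions 68, 167.
ApaI cuts after base 5 of each site (before the last base), so after positions 72, 171.
The SacI site (GAGCTC) starts at position 101.
SacI cuts after base 5 of each site (before the last base), so after position 105.
Combined cut positions: 72, 105, 171.
Circular molecule, 3 cuts → 3 fragments:
  73–105 → 33 bp
  106–171 → 66 bp
  172–203 then 1–72 → 32 + 72 = 104 bp
Sorted largest to smallest: 104, 66, 33 bp.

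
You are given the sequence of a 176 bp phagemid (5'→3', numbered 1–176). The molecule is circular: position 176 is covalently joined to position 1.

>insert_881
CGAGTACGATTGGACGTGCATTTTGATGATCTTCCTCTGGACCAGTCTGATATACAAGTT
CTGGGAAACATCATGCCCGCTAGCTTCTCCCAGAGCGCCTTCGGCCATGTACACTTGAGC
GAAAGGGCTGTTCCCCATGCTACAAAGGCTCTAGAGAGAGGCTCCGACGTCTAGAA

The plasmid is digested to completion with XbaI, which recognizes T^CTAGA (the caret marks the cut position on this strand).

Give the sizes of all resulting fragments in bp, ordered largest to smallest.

156, 20 bp

XbaI sites (TCTAGA) start at positions 150, 170.
XbaI cuts after the first base of each site, so after positions 150, 170.
Circular molecule, 2 cuts → 2 fragments:
  151–170 → 20 bp
  171–176 then 1–150 → 6 + 150 = 156 bp
Sorted largest to smallest: 156, 20 bp.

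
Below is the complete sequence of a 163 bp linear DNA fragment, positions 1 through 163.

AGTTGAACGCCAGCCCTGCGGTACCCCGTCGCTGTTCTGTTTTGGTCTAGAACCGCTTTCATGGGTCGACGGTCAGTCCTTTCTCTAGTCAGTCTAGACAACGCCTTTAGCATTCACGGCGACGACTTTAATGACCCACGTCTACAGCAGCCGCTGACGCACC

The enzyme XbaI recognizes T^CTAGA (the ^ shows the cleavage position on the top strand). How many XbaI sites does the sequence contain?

2

TCTAGA occurs starting at positions 46, 93.
XbaI cuts at 2 sites.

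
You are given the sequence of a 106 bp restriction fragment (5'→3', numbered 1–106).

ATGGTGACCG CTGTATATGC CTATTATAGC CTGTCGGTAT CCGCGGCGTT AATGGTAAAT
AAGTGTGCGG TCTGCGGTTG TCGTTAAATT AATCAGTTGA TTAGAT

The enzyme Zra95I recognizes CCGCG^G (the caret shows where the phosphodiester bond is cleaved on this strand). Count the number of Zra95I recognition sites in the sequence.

CCGCGG occurs starting at position 41.
Zra95I cuts at 1 site.

1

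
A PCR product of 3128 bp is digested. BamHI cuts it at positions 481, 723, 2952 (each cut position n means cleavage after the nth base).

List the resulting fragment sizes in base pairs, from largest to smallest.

2229, 481, 242, 176 bp

Linear molecule, 3 cuts → 4 fragments:
  481 − 0 = 481 bp
  723 − 481 = 242 bp
  2952 − 723 = 2229 bp
  3128 − 2952 = 176 bp
Sorted largest to smallest: 2229, 481, 242, 176 bp.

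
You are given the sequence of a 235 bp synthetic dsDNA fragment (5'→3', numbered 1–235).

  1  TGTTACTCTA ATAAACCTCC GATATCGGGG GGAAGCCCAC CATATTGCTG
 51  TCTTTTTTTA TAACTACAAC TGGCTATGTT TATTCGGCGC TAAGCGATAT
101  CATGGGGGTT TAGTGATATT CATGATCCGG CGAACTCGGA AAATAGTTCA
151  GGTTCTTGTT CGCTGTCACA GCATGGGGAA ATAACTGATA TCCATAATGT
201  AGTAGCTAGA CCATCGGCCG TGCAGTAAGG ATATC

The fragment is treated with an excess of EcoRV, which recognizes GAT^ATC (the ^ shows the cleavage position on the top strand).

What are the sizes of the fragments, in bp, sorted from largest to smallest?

91, 75, 43, 23, 3 bp

EcoRV sites (GATATC) start at positions 21, 96, 187, 230.
EcoRV cuts after base 3 of each site, so after positions 23, 98, 189, 232.
Linear molecule, 4 cuts → 5 fragments:
  1–23 → 23 bp
  24–98 → 75 bp
  99–189 → 91 bp
  190–232 → 43 bp
  233–235 → 3 bp
Sorted largest to smallest: 91, 75, 43, 23, 3 bp.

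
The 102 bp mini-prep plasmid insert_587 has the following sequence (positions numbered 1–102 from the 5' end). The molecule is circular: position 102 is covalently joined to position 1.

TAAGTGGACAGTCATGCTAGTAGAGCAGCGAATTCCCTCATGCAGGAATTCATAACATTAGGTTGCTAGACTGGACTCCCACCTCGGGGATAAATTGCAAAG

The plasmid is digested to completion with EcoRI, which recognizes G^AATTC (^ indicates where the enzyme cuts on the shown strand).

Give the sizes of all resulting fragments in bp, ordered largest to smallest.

86, 16 bp

EcoRI sites (GAATTC) start at positions 30, 46.
EcoRI cuts after the first base of each site, so after positions 30, 46.
Circular molecule, 2 cuts → 2 fragments:
  31–46 → 16 bp
  47–102 then 1–30 → 56 + 30 = 86 bp
Sorted largest to smallest: 86, 16 bp.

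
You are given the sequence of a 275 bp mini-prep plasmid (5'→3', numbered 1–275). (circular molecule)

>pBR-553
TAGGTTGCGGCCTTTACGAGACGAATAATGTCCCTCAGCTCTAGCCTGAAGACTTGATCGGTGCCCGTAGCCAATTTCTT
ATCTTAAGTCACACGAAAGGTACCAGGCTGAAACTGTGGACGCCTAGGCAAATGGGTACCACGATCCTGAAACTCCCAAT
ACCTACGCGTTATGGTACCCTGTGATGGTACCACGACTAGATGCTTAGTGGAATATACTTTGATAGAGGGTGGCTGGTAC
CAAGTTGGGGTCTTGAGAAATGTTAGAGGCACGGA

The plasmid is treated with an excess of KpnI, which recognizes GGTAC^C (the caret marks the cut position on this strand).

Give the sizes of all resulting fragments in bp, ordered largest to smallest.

KpnI sites (GGTACC) start at positions 99, 135, 174, 187, 236.
KpnI cuts after base 5 of each site (before the last base), so after positions 103, 139, 178, 191, 240.
Circular molecule, 5 cuts → 5 fragments:
  104–139 → 36 bp
  140–178 → 39 bp
  179–191 → 13 bp
  192–240 → 49 bp
  241–275 then 1–103 → 35 + 103 = 138 bp
Sorted largest to smallest: 138, 49, 39, 36, 13 bp.

138, 49, 39, 36, 13 bp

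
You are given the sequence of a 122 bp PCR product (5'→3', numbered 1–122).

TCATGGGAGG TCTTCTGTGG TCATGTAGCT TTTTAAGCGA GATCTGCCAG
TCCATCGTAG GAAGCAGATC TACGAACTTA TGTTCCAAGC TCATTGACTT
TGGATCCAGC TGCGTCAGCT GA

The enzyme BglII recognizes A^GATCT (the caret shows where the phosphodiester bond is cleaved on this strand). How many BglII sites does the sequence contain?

AGATCT occurs starting at positions 40, 66.
BglII cuts at 2 sites.

2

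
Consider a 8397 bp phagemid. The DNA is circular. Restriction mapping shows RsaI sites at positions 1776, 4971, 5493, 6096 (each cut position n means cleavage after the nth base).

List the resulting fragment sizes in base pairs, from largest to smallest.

Circular molecule, 4 cuts → 4 fragments:
  4971 − 1776 = 3195 bp
  5493 − 4971 = 522 bp
  6096 − 5493 = 603 bp
  wrap: 8397 − 6096 + 1776 = 4077 bp
Sorted largest to smallest: 4077, 3195, 603, 522 bp.

4077, 3195, 603, 522 bp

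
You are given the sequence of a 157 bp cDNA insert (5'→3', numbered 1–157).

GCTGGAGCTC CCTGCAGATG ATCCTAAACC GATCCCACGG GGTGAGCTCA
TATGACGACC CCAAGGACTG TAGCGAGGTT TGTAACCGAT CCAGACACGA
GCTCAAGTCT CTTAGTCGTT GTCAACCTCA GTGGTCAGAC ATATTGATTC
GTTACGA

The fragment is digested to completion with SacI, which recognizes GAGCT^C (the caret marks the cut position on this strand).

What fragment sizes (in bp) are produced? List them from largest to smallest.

55, 54, 39, 9 bp

SacI sites (GAGCTC) start at positions 5, 44, 99.
SacI cuts after base 5 of each site (before the last base), so after positions 9, 48, 103.
Linear molecule, 3 cuts → 4 fragments:
  1–9 → 9 bp
  10–48 → 39 bp
  49–103 → 55 bp
  104–157 → 54 bp
Sorted largest to smallest: 55, 54, 39, 9 bp.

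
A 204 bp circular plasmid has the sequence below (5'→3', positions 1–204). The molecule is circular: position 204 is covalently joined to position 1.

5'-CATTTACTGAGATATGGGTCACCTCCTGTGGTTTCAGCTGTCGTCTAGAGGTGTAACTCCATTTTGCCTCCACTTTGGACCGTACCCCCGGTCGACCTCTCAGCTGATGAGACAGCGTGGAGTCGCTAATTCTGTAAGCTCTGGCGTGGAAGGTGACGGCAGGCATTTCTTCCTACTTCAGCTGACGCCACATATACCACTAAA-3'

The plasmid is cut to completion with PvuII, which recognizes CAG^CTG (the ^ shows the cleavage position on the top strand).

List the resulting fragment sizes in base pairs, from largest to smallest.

PvuII sites (CAGCTG) start at positions 35, 101, 179.
PvuII cuts after base 3 of each site, so after positions 37, 103, 181.
Circular molecule, 3 cuts → 3 fragments:
  38–103 → 66 bp
  104–181 → 78 bp
  182–204 then 1–37 → 23 + 37 = 60 bp
Sorted largest to smallest: 78, 66, 60 bp.

78, 66, 60 bp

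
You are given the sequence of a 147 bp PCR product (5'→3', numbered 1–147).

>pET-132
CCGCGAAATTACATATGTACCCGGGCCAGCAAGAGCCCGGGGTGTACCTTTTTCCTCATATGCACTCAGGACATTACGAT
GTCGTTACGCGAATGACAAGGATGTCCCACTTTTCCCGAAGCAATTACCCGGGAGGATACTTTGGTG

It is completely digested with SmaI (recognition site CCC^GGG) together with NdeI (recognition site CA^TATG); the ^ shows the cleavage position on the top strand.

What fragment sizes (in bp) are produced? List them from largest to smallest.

72, 20, 17, 16, 13, 9 bp

SmaI sites (CCCGGG) start at positions 20, 36, 128.
SmaI cuts after base 3 of each site, so after positions 22, 38, 130.
NdeI sites (CATATG) start at positions 12, 57.
NdeI cuts after base 2 of each site, so after positions 13, 58.
Combined cut positions: 13, 22, 38, 58, 130.
Linear molecule, 5 cuts → 6 fragments:
  1–13 → 13 bp
  14–22 → 9 bp
  23–38 → 16 bp
  39–58 → 20 bp
  59–130 → 72 bp
  131–147 → 17 bp
Sorted largest to smallest: 72, 20, 17, 16, 13, 9 bp.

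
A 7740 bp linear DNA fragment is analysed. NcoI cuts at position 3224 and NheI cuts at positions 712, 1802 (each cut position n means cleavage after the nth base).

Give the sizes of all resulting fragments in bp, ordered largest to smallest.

4516, 1422, 1090, 712 bp

Combined cut positions (sorted): 712, 1802, 3224.
Linear molecule, 3 cuts → 4 fragments:
  712 − 0 = 712 bp
  1802 − 712 = 1090 bp
  3224 − 1802 = 1422 bp
  7740 − 3224 = 4516 bp
Sorted largest to smallest: 4516, 1422, 1090, 712 bp.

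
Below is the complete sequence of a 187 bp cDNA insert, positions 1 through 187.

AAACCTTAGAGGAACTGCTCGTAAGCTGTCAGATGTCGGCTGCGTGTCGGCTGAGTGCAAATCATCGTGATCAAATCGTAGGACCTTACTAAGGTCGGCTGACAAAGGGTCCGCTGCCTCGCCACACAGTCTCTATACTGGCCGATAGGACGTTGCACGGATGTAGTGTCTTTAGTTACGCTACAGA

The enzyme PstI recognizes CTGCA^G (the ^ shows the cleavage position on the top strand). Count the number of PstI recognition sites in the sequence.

No occurrence of CTGCAG is present in the sequence.
PstI does not cut: 0 sites.

0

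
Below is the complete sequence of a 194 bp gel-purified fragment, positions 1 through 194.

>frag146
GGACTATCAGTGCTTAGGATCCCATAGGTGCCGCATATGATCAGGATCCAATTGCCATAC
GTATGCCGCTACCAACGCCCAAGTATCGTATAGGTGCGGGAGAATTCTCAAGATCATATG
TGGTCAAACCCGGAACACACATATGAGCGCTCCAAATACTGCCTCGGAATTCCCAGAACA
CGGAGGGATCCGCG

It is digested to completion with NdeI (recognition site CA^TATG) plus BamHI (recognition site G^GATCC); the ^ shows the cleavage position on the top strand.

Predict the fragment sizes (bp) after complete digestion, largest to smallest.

NdeI sites (CATATG) start at positions 34, 115, 140.
NdeI cuts after base 2 of each site, so after positions 35, 116, 141.
BamHI sites (GGATCC) start at positions 17, 44, 186.
BamHI cuts after the first base of each site, so after positions 17, 44, 186.
Combined cut positions: 17, 35, 44, 116, 141, 186.
Linear molecule, 6 cuts → 7 fragments:
  1–17 → 17 bp
  18–35 → 18 bp
  36–44 → 9 bp
  45–116 → 72 bp
  117–141 → 25 bp
  142–186 → 45 bp
  187–194 → 8 bp
Sorted largest to smallest: 72, 45, 25, 18, 17, 9, 8 bp.

72, 45, 25, 18, 17, 9, 8 bp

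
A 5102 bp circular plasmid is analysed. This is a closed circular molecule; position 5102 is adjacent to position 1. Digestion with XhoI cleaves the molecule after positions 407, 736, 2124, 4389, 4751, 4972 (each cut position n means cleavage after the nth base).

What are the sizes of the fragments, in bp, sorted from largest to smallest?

2265, 1388, 537, 362, 329, 221 bp

Circular molecule, 6 cuts → 6 fragments:
  736 − 407 = 329 bp
  2124 − 736 = 1388 bp
  4389 − 2124 = 2265 bp
  4751 − 4389 = 362 bp
  4972 − 4751 = 221 bp
  wrap: 5102 − 4972 + 407 = 537 bp
Sorted largest to smallest: 2265, 1388, 537, 362, 329, 221 bp.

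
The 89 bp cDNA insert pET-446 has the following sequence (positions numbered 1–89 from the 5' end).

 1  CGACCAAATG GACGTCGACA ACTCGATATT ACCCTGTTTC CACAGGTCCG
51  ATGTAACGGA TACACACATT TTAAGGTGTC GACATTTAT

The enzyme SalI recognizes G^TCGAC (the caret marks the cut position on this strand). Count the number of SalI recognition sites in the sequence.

2

GTCGAC occurs starting at positions 14, 78.
SalI cuts at 2 sites.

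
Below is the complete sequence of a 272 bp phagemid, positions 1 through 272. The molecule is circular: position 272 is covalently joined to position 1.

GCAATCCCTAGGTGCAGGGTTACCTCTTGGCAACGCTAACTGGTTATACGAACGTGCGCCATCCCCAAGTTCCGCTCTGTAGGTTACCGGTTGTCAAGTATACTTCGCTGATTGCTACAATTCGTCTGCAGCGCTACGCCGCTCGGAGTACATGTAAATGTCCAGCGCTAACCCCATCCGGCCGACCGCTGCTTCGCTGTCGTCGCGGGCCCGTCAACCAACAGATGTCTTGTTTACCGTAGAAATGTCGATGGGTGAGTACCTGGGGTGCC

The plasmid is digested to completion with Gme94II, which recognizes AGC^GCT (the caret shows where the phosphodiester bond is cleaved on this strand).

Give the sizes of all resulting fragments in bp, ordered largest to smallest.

Gme94II sites (AGCGCT) start at positions 130, 164.
Gme94II cuts after base 3 of each site, so after positions 132, 166.
Circular molecule, 2 cuts → 2 fragments:
  133–166 → 34 bp
  167–272 then 1–132 → 106 + 132 = 238 bp
Sorted largest to smallest: 238, 34 bp.

238, 34 bp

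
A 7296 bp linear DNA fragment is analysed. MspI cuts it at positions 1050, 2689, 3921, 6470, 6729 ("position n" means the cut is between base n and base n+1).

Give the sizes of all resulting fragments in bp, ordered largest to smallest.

Linear molecule, 5 cuts → 6 fragments:
  1050 − 0 = 1050 bp
  2689 − 1050 = 1639 bp
  3921 − 2689 = 1232 bp
  6470 − 3921 = 2549 bp
  6729 − 6470 = 259 bp
  7296 − 6729 = 567 bp
Sorted largest to smallest: 2549, 1639, 1232, 1050, 567, 259 bp.

2549, 1639, 1232, 1050, 567, 259 bp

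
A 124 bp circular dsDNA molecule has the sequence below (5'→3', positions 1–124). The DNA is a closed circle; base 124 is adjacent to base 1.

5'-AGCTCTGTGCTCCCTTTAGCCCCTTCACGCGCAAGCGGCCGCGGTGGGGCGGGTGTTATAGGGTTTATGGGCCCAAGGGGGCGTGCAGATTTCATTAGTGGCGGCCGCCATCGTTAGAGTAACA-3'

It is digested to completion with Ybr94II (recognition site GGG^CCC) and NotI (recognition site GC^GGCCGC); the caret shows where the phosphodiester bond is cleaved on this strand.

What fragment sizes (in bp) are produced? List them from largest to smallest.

The Ybr94II site (GGGCCC) starts at position 69.
Ybr94II cuts after base 3 of each site, so after position 71.
NotI sites (GCGGCCGC) start at positions 35, 101.
NotI cuts after base 2 of each site, so after positions 36, 102.
Combined cut positions: 36, 71, 102.
Circular molecule, 3 cuts → 3 fragments:
  37–71 → 35 bp
  72–102 → 31 bp
  103–124 then 1–36 → 22 + 36 = 58 bp
Sorted largest to smallest: 58, 35, 31 bp.

58, 35, 31 bp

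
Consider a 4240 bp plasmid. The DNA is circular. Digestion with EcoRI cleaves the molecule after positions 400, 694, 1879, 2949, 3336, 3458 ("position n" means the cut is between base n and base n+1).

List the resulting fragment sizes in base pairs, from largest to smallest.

Circular molecule, 6 cuts → 6 fragments:
  694 − 400 = 294 bp
  1879 − 694 = 1185 bp
  2949 − 1879 = 1070 bp
  3336 − 2949 = 387 bp
  3458 − 3336 = 122 bp
  wrap: 4240 − 3458 + 400 = 1182 bp
Sorted largest to smallest: 1185, 1182, 1070, 387, 294, 122 bp.

1185, 1182, 1070, 387, 294, 122 bp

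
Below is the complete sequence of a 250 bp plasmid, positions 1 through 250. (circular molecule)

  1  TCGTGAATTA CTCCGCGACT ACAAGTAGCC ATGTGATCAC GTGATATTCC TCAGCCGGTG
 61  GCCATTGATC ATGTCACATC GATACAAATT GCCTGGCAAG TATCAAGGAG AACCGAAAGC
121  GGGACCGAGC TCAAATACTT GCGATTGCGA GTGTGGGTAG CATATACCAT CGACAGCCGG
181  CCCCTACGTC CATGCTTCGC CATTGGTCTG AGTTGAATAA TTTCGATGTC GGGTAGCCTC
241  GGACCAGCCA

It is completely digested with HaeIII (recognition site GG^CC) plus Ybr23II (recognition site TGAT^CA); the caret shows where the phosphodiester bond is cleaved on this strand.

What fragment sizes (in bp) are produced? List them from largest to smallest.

HaeIII sites (GGCC) start at positions 60, 179.
HaeIII cuts after base 2 of each site, so after positions 61, 180.
Ybr23II sites (TGATCA) start at positions 34, 66.
Ybr23II cuts after base 4 of each site, so after positions 37, 69.
Combined cut positions: 37, 61, 69, 180.
Circular molecule, 4 cuts → 4 fragments:
  38–61 → 24 bp
  62–69 → 8 bp
  70–180 → 111 bp
  181–250 then 1–37 → 70 + 37 = 107 bp
Sorted largest to smallest: 111, 107, 24, 8 bp.

111, 107, 24, 8 bp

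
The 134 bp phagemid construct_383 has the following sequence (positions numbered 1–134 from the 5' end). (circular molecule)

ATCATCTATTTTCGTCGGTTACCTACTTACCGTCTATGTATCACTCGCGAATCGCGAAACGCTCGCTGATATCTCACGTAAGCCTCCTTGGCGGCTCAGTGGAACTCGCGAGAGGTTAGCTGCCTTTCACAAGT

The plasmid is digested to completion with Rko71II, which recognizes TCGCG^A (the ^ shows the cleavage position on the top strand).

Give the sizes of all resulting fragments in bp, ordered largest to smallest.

73, 54, 7 bp

Rko71II sites (TCGCGA) start at positions 45, 52, 106.
Rko71II cuts after base 5 of each site (before the last base), so after positions 49, 56, 110.
Circular molecule, 3 cuts → 3 fragments:
  50–56 → 7 bp
  57–110 → 54 bp
  111–134 then 1–49 → 24 + 49 = 73 bp
Sorted largest to smallest: 73, 54, 7 bp.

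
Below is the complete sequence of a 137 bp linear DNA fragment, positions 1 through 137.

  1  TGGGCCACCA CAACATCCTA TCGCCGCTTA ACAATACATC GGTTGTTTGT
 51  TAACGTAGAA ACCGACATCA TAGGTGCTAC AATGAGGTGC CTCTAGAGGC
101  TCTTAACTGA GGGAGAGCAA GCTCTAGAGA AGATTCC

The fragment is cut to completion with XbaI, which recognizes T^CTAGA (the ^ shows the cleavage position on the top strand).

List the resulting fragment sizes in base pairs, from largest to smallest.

92, 31, 14 bp

XbaI sites (TCTAGA) start at positions 92, 123.
XbaI cuts after the first base of each site, so after positions 92, 123.
Linear molecule, 2 cuts → 3 fragments:
  1–92 → 92 bp
  93–123 → 31 bp
  124–137 → 14 bp
Sorted largest to smallest: 92, 31, 14 bp.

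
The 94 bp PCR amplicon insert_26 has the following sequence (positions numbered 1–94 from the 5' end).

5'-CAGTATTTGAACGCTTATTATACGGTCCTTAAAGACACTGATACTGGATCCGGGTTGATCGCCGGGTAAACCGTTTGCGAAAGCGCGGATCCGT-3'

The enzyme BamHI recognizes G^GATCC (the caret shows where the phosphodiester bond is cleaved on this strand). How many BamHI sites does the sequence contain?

2

GGATCC occurs starting at positions 46, 87.
BamHI cuts at 2 sites.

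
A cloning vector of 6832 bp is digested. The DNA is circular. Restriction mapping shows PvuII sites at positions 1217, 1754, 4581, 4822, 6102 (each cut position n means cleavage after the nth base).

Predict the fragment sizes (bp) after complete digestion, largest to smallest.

2827, 1947, 1280, 537, 241 bp

Circular molecule, 5 cuts → 5 fragments:
  1754 − 1217 = 537 bp
  4581 − 1754 = 2827 bp
  4822 − 4581 = 241 bp
  6102 − 4822 = 1280 bp
  wrap: 6832 − 6102 + 1217 = 1947 bp
Sorted largest to smallest: 2827, 1947, 1280, 537, 241 bp.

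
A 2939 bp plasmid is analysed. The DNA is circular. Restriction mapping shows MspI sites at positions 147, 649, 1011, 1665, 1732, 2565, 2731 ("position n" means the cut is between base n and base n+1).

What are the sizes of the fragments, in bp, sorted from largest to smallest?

Circular molecule, 7 cuts → 7 fragments:
  649 − 147 = 502 bp
  1011 − 649 = 362 bp
  1665 − 1011 = 654 bp
  1732 − 1665 = 67 bp
  2565 − 1732 = 833 bp
  2731 − 2565 = 166 bp
  wrap: 2939 − 2731 + 147 = 355 bp
Sorted largest to smallest: 833, 654, 502, 362, 355, 166, 67 bp.

833, 654, 502, 362, 355, 166, 67 bp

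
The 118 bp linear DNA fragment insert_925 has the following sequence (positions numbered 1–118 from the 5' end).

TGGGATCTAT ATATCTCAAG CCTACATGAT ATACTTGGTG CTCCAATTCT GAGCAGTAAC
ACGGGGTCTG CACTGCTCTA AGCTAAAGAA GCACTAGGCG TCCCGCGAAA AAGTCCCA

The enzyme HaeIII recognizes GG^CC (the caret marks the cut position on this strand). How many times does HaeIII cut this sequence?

No occurrence of GGCC is present in the sequence.
HaeIII does not cut: 0 sites.

0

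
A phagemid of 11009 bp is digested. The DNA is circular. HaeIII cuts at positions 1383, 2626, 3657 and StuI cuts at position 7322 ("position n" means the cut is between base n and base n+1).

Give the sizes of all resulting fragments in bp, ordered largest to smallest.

Combined cut positions (sorted): 1383, 2626, 3657, 7322.
Circular molecule, 4 cuts → 4 fragments:
  2626 − 1383 = 1243 bp
  3657 − 2626 = 1031 bp
  7322 − 3657 = 3665 bp
  wrap: 11009 − 7322 + 1383 = 5070 bp
Sorted largest to smallest: 5070, 3665, 1243, 1031 bp.

5070, 3665, 1243, 1031 bp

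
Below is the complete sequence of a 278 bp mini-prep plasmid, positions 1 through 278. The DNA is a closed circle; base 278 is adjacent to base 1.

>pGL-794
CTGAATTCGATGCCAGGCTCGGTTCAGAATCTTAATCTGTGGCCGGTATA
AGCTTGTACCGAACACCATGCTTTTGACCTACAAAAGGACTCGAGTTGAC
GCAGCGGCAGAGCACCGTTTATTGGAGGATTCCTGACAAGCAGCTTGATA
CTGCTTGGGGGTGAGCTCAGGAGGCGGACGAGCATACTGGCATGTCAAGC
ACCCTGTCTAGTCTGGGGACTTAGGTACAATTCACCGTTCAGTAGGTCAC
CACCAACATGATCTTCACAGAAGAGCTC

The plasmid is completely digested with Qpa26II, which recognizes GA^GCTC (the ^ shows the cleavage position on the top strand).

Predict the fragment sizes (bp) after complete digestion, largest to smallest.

Qpa26II sites (GAGCTC) start at positions 163, 273.
Qpa26II cuts after base 2 of each site, so after positions 164, 274.
Circular molecule, 2 cuts → 2 fragments:
  165–274 → 110 bp
  275–278 then 1–164 → 4 + 164 = 168 bp
Sorted largest to smallest: 168, 110 bp.

168, 110 bp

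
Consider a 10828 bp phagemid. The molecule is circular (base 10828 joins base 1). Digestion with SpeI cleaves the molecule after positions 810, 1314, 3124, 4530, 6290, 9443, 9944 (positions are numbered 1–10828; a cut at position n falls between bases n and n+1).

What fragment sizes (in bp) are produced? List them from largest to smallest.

3153, 1810, 1760, 1694, 1406, 504, 501 bp

Circular molecule, 7 cuts → 7 fragments:
  1314 − 810 = 504 bp
  3124 − 1314 = 1810 bp
  4530 − 3124 = 1406 bp
  6290 − 4530 = 1760 bp
  9443 − 6290 = 3153 bp
  9944 − 9443 = 501 bp
  wrap: 10828 − 9944 + 810 = 1694 bp
Sorted largest to smallest: 3153, 1810, 1760, 1694, 1406, 504, 501 bp.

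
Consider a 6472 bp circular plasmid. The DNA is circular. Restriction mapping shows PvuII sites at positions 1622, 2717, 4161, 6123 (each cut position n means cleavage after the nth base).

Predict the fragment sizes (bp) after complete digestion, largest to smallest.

Circular molecule, 4 cuts → 4 fragments:
  2717 − 1622 = 1095 bp
  4161 − 2717 = 1444 bp
  6123 − 4161 = 1962 bp
  wrap: 6472 − 6123 + 1622 = 1971 bp
Sorted largest to smallest: 1971, 1962, 1444, 1095 bp.

1971, 1962, 1444, 1095 bp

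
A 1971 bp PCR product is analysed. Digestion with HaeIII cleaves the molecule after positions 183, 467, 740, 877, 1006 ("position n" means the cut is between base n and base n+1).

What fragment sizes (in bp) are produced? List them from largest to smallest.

Linear molecule, 5 cuts → 6 fragments:
  183 − 0 = 183 bp
  467 − 183 = 284 bp
  740 − 467 = 273 bp
  877 − 740 = 137 bp
  1006 − 877 = 129 bp
  1971 − 1006 = 965 bp
Sorted largest to smallest: 965, 284, 273, 183, 137, 129 bp.

965, 284, 273, 183, 137, 129 bp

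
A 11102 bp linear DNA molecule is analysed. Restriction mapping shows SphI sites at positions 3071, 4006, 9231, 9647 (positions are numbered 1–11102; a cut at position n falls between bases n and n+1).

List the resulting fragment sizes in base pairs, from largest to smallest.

Linear molecule, 4 cuts → 5 fragments:
  3071 − 0 = 3071 bp
  4006 − 3071 = 935 bp
  9231 − 4006 = 5225 bp
  9647 − 9231 = 416 bp
  11102 − 9647 = 1455 bp
Sorted largest to smallest: 5225, 3071, 1455, 935, 416 bp.

5225, 3071, 1455, 935, 416 bp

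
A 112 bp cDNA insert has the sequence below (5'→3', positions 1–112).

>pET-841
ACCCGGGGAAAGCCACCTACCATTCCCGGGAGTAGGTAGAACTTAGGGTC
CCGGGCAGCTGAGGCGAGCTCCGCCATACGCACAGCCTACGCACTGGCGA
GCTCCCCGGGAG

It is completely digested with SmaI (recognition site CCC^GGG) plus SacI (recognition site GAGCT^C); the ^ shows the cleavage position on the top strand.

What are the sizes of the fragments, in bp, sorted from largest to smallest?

33, 25, 23, 18, 5, 4, 4 bp

SmaI sites (CCCGGG) start at positions 2, 25, 50, 105.
SmaI cuts after base 3 of each site, so after positions 4, 27, 52, 107.
SacI sites (GAGCTC) start at positions 66, 99.
SacI cuts after base 5 of each site (before the last base), so after positions 70, 103.
Combined cut positions: 4, 27, 52, 70, 103, 107.
Linear molecule, 6 cuts → 7 fragments:
  1–4 → 4 bp
  5–27 → 23 bp
  28–52 → 25 bp
  53–70 → 18 bp
  71–103 → 33 bp
  104–107 → 4 bp
  108–112 → 5 bp
Sorted largest to smallest: 33, 25, 23, 18, 5, 4, 4 bp.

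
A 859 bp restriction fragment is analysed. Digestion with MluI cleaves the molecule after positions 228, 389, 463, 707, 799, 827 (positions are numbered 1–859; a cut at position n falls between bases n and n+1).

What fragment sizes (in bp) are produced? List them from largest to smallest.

244, 228, 161, 92, 74, 32, 28 bp

Linear molecule, 6 cuts → 7 fragments:
  228 − 0 = 228 bp
  389 − 228 = 161 bp
  463 − 389 = 74 bp
  707 − 463 = 244 bp
  799 − 707 = 92 bp
  827 − 799 = 28 bp
  859 − 827 = 32 bp
Sorted largest to smallest: 244, 228, 161, 92, 74, 32, 28 bp.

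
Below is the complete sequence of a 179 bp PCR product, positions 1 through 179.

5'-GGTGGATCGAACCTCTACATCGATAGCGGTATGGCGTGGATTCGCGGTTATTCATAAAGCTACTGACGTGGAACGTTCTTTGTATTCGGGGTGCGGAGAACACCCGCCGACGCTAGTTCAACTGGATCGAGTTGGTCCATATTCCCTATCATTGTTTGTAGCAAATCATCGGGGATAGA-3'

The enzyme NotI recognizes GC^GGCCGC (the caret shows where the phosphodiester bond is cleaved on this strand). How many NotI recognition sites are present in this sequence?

0

No occurrence of GCGGCCGC is present in the sequence.
NotI does not cut: 0 sites.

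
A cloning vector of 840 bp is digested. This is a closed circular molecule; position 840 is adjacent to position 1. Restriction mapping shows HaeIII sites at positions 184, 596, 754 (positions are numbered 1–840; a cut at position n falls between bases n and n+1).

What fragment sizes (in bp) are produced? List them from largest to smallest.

412, 270, 158 bp

Circular molecule, 3 cuts → 3 fragments:
  596 − 184 = 412 bp
  754 − 596 = 158 bp
  wrap: 840 − 754 + 184 = 270 bp
Sorted largest to smallest: 412, 270, 158 bp.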